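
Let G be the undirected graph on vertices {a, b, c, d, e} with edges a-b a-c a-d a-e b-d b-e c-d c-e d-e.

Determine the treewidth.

A width-3 tree decomposition is:
Bags: B1 = {a, b, d, e}  B2 = {a, c, d, e}
Tree: B1–B2
Every bag has size at most 4, so the width is 4 − 1 = 3 and tw(G) ≤ 3. For the lower bound, the 4 vertices {a, c, d, e} are pairwise adjacent, and any tree decomposition puts a clique entirely inside one bag — forcing width ≥ 3. The upper and lower bounds meet at 3, so that is the treewidth.

3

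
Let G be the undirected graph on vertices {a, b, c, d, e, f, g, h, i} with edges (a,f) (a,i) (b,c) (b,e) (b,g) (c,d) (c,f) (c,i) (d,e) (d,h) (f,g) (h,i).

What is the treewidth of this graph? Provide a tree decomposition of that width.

Treewidth 3.
One optimal decomposition is:
Bags: B1 = {b, d, e, h}  B2 = {b, c, d, h}  B3 = {b, c, h, i}  B4 = {b, c, g, i}  B5 = {c, f, g, i}  B6 = {a, f, g, i}
Tree: B1–B2, B2–B3, B3–B4, B4–B5, B5–B6

Every bag has size at most 4, so the width is 4 − 1 = 3 and tw(G) ≤ 3. For the lower bound: the 4 vertex sets {d,e,h}, {b}, {c}, {a,f,g,i} are disjoint, each induces a connected subgraph, and every pair is joined by at least one edge of G. Contracting each set to a single vertex therefore yields K_{4} as a minor, and since treewidth is minor-monotone, tw(G) ≥ tw(K_{4}) = 3. Combining the bounds, tw(G) = 3.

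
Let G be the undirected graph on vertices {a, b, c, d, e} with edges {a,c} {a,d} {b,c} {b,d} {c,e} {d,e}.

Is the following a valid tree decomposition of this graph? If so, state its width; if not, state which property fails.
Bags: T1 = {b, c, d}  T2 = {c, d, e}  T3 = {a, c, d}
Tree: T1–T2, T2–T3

Every vertex of G appears in some bag (union = {a, b, c, d, e}); every edge is covered by a bag; and for each vertex v the set of bags containing v is connected in the bag tree. The decomposition is therefore valid. The largest bag has 3 vertices, so the width is 2.

Yes; width 2.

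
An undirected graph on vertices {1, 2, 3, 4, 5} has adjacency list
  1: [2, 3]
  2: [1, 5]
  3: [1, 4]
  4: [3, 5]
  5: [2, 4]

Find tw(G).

A width-2 tree decomposition is:
Bags: B1 = {3, 4, 5}  B2 = {1, 3, 5}  B3 = {1, 2, 5}
Tree: B1–B2, B2–B3
Each bag holds 3 vertices, so the decomposition has width 2, which upper-bounds the treewidth. The edges 5–4–3–1–2–5 form a cycle, so G is not a tree and its treewidth is at least 2. Combining the bounds, tw(G) = 2.

2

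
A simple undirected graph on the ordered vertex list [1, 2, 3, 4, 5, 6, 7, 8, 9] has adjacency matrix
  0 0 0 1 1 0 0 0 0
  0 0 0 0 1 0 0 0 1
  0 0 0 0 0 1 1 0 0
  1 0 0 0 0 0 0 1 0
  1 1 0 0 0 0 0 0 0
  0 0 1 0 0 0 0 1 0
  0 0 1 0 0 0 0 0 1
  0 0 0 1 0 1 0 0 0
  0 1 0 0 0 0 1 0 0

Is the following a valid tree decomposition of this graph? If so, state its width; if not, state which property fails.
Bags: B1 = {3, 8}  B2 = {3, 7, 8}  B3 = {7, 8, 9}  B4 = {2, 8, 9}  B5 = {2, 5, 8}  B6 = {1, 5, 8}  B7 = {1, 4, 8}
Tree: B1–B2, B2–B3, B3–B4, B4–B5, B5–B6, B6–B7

A tree decomposition must satisfy three properties: every vertex lies in some bag; for every edge, both endpoints lie together in some bag; and for every vertex, the bags containing it form a connected subtree. Here vertex 6 appears in no bag, so the decomposition is invalid.

No — vertex 6 appears in no bag.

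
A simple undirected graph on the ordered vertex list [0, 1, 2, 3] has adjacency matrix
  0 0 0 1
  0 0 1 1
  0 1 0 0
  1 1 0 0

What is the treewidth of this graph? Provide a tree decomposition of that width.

Treewidth 1.
Bags: B1 = {1, 2}  B2 = {1, 3}  B3 = {0, 3}
Tree: B1–B2, B2–B3

Every bag has size at most 2, so the width is 2 − 1 = 1 and tw(G) ≤ 1. Any graph with an edge has treewidth ≥ 1, and G has the edge 2–1. Therefore the treewidth is 1.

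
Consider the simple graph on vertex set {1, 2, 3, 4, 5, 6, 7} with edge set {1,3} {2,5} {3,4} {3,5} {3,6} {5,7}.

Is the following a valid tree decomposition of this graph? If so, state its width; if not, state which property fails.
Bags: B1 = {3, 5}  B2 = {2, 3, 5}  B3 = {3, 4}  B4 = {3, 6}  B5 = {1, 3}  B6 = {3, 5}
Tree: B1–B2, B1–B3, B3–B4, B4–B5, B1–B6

No — vertex 7 appears in no bag.

A tree decomposition must satisfy three properties: every vertex lies in some bag; for every edge, both endpoints lie together in some bag; and for every vertex, the bags containing it form a connected subtree. Here vertex 7 appears in no bag, so the decomposition is invalid.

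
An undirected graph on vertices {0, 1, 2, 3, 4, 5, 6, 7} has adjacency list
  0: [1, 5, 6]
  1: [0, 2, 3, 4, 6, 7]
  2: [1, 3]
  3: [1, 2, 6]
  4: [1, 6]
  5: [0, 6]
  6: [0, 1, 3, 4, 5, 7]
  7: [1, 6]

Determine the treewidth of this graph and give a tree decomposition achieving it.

Treewidth 2.
One optimal decomposition is:
Bags: B1 = {1, 6, 7}  B2 = {0, 1, 6}  B3 = {1, 3, 6}  B4 = {1, 4, 6}  B5 = {1, 2, 3}  B6 = {0, 5, 6}
Tree: B1–B2, B2–B3, B3–B4, B3–B5, B2–B6

Every bag has size at most 3, so the width is 3 − 1 = 2 and tw(G) ≤ 2. Conversely, {1, 2, 3} is a clique of size 3, and the vertices of any clique must share a bag in every tree decomposition; so some bag has ≥ 3 vertices and tw(G) ≥ 2. Hence tw(G) = 2 exactly.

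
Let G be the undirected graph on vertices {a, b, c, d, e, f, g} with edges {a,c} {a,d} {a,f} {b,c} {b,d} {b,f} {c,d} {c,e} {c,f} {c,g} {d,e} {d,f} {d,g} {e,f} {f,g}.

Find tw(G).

3

A width-3 tree decomposition is:
Bags: B1 = {c, d, e, f}  B2 = {c, d, f, g}  B3 = {a, c, d, f}  B4 = {b, c, d, f}
Tree: B1–B2, B2–B3, B1–B4
Every bag has size at most 4, so the width is 4 − 1 = 3 and tw(G) ≤ 3. Conversely, {c, d, f, g} is a clique of size 4, and the vertices of any clique must share a bag in every tree decomposition; so some bag has ≥ 4 vertices and tw(G) ≥ 3. Hence tw(G) = 3 exactly.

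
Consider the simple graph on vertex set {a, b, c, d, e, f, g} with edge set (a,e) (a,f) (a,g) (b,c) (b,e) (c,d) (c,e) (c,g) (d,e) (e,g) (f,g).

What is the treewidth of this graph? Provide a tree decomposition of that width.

Treewidth 2.
One optimal decomposition is:
Bags: B1 = {b, c, e}  B2 = {c, e, g}  B3 = {a, e, g}  B4 = {a, f, g}  B5 = {c, d, e}
Tree: B1–B2, B2–B3, B3–B4, B1–B5

Each bag holds 3 vertices, so the decomposition has width 2, which upper-bounds the treewidth. On the other hand G contains the 3-clique {c, e, g}. A clique must lie in a single bag of any decomposition, so no decomposition can have width below 2. Combining the bounds, tw(G) = 2.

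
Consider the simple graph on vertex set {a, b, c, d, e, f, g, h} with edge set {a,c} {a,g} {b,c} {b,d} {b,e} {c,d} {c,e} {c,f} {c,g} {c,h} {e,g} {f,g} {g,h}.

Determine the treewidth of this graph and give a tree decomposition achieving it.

Treewidth 2.
One optimal decomposition is:
Bags: B1 = {c, f, g}  B2 = {c, e, g}  B3 = {c, g, h}  B4 = {b, c, e}  B5 = {a, c, g}  B6 = {b, c, d}
Tree: B1–B2, B2–B3, B2–B4, B2–B5, B4–B6

Every bag has size at most 3, so the width is 3 − 1 = 2 and tw(G) ≤ 2. On the other hand G contains the 3-clique {b, c, d}. A clique must lie in a single bag of any decomposition, so no decomposition can have width below 2. Hence tw(G) = 2 exactly.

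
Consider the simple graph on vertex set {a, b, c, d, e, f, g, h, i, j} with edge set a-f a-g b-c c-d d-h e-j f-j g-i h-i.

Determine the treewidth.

A width-1 tree decomposition is:
Bags: B1 = {b, c}  B2 = {c, d}  B3 = {d, h}  B4 = {h, i}  B5 = {g, i}  B6 = {a, g}  B7 = {a, f}  B8 = {f, j}  B9 = {e, j}
Tree: B1–B2, B2–B3, B3–B4, B4–B5, B5–B6, B6–B7, B7–B8, B8–B9
Each bag holds 2 vertices, so the decomposition has width 1, which upper-bounds the treewidth. Any graph with an edge has treewidth ≥ 1, and G has the edge b–c. Hence tw(G) = 1 exactly.

1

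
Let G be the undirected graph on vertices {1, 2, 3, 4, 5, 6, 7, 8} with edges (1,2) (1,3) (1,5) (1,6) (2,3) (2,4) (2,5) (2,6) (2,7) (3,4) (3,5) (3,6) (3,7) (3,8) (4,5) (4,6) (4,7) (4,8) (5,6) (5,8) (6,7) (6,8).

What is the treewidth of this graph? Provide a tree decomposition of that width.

The largest bag has 5 vertices, giving width 4; this decomposition certifies tw(G) ≤ 4. Conversely, {3, 4, 5, 6, 8} is a clique of size 5, and the vertices of any clique must share a bag in every tree decomposition; so some bag has ≥ 5 vertices and tw(G) ≥ 4. Hence tw(G) = 4 exactly.

Treewidth 4.
Bags: B1 = {1, 2, 3, 5, 6}  B2 = {2, 3, 4, 5, 6}  B3 = {2, 3, 4, 6, 7}  B4 = {3, 4, 5, 6, 8}
Tree: B1–B2, B2–B3, B2–B4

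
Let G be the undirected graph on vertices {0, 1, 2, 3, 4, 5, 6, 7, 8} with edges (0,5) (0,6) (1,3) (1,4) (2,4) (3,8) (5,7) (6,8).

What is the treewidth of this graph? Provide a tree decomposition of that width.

Every bag has size at most 2, so the width is 2 − 1 = 1 and tw(G) ≤ 1. Any graph with an edge has treewidth ≥ 1, and G has the edge 2–4. Therefore the treewidth is 1.

Treewidth 1.
Bags: B1 = {2, 4}  B2 = {1, 4}  B3 = {1, 3}  B4 = {3, 8}  B5 = {6, 8}  B6 = {0, 6}  B7 = {0, 5}  B8 = {5, 7}
Tree: B1–B2, B2–B3, B3–B4, B4–B5, B5–B6, B6–B7, B7–B8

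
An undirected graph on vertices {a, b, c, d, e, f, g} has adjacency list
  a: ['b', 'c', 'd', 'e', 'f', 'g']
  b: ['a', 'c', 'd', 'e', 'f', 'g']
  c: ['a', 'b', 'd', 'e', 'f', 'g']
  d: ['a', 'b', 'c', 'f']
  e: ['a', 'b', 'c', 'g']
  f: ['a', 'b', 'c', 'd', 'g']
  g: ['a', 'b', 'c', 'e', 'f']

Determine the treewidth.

A width-4 tree decomposition is:
Bags: B1 = {a, b, c, f, g}  B2 = {a, b, c, e, g}  B3 = {a, b, c, d, f}
Tree: B1–B2, B1–B3
Each bag holds 5 vertices, so the decomposition has width 4, which upper-bounds the treewidth. For the lower bound, the 5 vertices {a, b, c, e, g} are pairwise adjacent, and any tree decomposition puts a clique entirely inside one bag — forcing width ≥ 4. Combining the bounds, tw(G) = 4.

4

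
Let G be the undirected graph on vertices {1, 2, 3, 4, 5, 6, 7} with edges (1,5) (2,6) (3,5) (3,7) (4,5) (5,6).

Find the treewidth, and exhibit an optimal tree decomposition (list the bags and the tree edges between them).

Treewidth 1.
One such decomposition:
Bags: B1 = {5, 6}  B2 = {2, 6}  B3 = {3, 5}  B4 = {3, 7}  B5 = {4, 5}  B6 = {1, 5}
Tree: B1–B2, B1–B3, B3–B4, B3–B5, B1–B6

Every bag has size at most 2, so the width is 2 − 1 = 1 and tw(G) ≤ 1. Any graph with an edge has treewidth ≥ 1, and G has the edge 6–5. Therefore the treewidth is 1.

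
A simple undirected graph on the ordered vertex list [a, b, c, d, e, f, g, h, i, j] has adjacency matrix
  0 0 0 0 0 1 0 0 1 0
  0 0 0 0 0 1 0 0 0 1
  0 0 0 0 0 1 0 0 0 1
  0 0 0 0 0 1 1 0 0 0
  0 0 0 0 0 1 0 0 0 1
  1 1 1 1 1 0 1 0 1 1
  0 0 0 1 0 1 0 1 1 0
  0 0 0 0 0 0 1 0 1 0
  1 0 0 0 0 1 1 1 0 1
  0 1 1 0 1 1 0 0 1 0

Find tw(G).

A width-2 tree decomposition is:
Bags: B1 = {e, f, j}  B2 = {f, i, j}  B3 = {f, g, i}  B4 = {d, f, g}  B5 = {c, f, j}  B6 = {g, h, i}  B7 = {b, f, j}  B8 = {a, f, i}
Tree: B1–B2, B2–B3, B3–B4, B2–B5, B3–B6, B5–B7, B2–B8
Every bag has size at most 3, so the width is 3 − 1 = 2 and tw(G) ≤ 2. On the other hand G contains the 3-clique {g, h, i}. A clique must lie in a single bag of any decomposition, so no decomposition can have width below 2. The upper and lower bounds meet at 2, so that is the treewidth.

2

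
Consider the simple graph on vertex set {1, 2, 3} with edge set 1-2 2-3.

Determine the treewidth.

A width-1 tree decomposition is:
Bags: B1 = {1, 2}  B2 = {2, 3}
Tree: B1–B2
Every bag has size at most 2, so the width is 2 − 1 = 1 and tw(G) ≤ 1. Since G has at least one edge (e.g. 2–1), it is not an edgeless graph, so tw(G) ≥ 1. Therefore the treewidth is 1.

1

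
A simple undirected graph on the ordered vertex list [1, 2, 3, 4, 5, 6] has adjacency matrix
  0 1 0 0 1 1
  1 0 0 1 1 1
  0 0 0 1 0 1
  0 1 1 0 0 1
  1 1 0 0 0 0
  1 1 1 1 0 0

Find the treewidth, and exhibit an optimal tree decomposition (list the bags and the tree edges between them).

Treewidth 2.
One such decomposition:
Bags: B1 = {2, 4, 6}  B2 = {3, 4, 6}  B3 = {1, 2, 6}  B4 = {1, 2, 5}
Tree: B1–B2, B1–B3, B3–B4

The largest bag has 3 vertices, giving width 2; this decomposition certifies tw(G) ≤ 2. For the lower bound, the 3 vertices {1, 2, 5} are pairwise adjacent, and any tree decomposition puts a clique entirely inside one bag — forcing width ≥ 2. Therefore the treewidth is 2.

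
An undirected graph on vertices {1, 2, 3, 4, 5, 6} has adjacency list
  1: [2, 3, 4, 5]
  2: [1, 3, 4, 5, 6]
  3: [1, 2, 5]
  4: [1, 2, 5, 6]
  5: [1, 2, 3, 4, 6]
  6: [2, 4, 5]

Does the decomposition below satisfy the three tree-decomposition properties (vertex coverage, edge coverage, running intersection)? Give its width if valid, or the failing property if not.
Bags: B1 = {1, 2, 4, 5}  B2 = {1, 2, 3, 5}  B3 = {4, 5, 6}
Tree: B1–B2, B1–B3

A tree decomposition must satisfy three properties: every vertex lies in some bag; for every edge, both endpoints lie together in some bag; and for every vertex, the bags containing it form a connected subtree. Here edge (2,6) lies in no bag, so the decomposition is invalid.

No — edge (2,6) lies in no bag.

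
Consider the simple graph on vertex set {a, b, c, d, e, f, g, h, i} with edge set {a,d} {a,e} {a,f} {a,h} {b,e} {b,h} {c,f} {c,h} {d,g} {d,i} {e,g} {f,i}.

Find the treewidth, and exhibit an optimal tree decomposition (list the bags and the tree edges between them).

Every bag has size at most 4, so the width is 4 − 1 = 3 and tw(G) ≤ 3. For the lower bound: the 4 vertex sets {d,g,i}, {f}, {a}, {b,c,e,h} are disjoint, each induces a connected subgraph, and every pair is joined by at least one edge of G. Contracting each set to a single vertex therefore yields K_{4} as a minor, and since treewidth is minor-monotone, tw(G) ≥ tw(K_{4}) = 3. The upper and lower bounds meet at 3, so that is the treewidth.

Treewidth 3.
One optimal decomposition is:
Bags: B1 = {d, f, g, i}  B2 = {a, d, f, g}  B3 = {a, e, f, g}  B4 = {a, c, e, f}  B5 = {a, c, e, h}  B6 = {b, c, e, h}
Tree: B1–B2, B2–B3, B3–B4, B4–B5, B5–B6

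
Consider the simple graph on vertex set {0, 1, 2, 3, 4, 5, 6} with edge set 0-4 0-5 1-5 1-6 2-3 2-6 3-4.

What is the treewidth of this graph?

2

A width-2 tree decomposition is:
Bags: B1 = {0, 4, 5}  B2 = {3, 4, 5}  B3 = {2, 3, 5}  B4 = {2, 5, 6}  B5 = {1, 5, 6}
Tree: B1–B2, B2–B3, B3–B4, B4–B5
Every bag has size at most 3, so the width is 3 − 1 = 2 and tw(G) ≤ 2. Since 5–0–4–3–2–6–1–5 is a cycle in G, G is not acyclic. Forests are exactly the graphs of treewidth ≤ 1, so tw(G) ≥ 2. The upper and lower bounds meet at 2, so that is the treewidth.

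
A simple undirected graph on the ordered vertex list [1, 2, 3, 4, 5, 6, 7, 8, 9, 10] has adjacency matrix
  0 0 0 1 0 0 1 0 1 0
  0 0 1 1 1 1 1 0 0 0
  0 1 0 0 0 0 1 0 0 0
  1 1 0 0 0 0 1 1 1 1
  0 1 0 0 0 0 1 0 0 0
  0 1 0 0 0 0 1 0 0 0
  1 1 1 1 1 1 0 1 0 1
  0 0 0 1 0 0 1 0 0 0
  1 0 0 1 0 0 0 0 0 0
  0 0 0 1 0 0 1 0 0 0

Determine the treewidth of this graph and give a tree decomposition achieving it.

Treewidth 2.
One optimal decomposition is:
Bags: B1 = {4, 7, 8}  B2 = {2, 4, 7}  B3 = {1, 4, 7}  B4 = {1, 4, 9}  B5 = {2, 5, 7}  B6 = {4, 7, 10}  B7 = {2, 3, 7}  B8 = {2, 6, 7}
Tree: B1–B2, B2–B3, B3–B4, B2–B5, B3–B6, B5–B7, B7–B8

The largest bag has 3 vertices, giving width 2; this decomposition certifies tw(G) ≤ 2. For the lower bound, the 3 vertices {1, 4, 9} are pairwise adjacent, and any tree decomposition puts a clique entirely inside one bag — forcing width ≥ 2. The upper and lower bounds meet at 2, so that is the treewidth.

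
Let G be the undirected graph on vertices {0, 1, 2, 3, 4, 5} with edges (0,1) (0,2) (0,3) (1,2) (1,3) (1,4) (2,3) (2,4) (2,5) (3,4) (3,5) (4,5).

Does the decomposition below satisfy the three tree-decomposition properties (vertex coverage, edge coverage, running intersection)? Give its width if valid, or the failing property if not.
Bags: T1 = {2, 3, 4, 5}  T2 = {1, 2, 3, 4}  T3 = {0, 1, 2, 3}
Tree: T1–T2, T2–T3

Yes; width 3.

Checking the three conditions: (i) the bags cover all of {0, 1, 2, 3, 4, 5}; (ii) for each edge, some bag contains both endpoints; (iii) the bags containing any fixed vertex form a subtree. All hold, so the decomposition is valid with width 4 − 1 = 3.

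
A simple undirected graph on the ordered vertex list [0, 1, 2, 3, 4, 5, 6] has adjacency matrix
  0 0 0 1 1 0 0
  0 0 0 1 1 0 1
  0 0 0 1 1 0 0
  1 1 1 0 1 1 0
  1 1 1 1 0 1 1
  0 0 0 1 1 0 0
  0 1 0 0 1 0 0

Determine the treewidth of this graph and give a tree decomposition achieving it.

Treewidth 2.
One optimal decomposition is:
Bags: B1 = {1, 3, 4}  B2 = {2, 3, 4}  B3 = {1, 4, 6}  B4 = {3, 4, 5}  B5 = {0, 3, 4}
Tree: B1–B2, B1–B3, B2–B4, B4–B5

Every bag has size at most 3, so the width is 3 − 1 = 2 and tw(G) ≤ 2. Conversely, {0, 3, 4} is a clique of size 3, and the vertices of any clique must share a bag in every tree decomposition; so some bag has ≥ 3 vertices and tw(G) ≥ 2. Therefore the treewidth is 2.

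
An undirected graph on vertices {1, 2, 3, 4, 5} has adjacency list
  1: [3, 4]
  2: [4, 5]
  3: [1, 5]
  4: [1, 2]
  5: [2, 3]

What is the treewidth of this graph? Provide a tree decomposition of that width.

Treewidth 2.
One optimal decomposition is:
Bags: B1 = {1, 2, 4}  B2 = {1, 2, 5}  B3 = {1, 3, 5}
Tree: B1–B2, B2–B3

Each bag holds 3 vertices, so the decomposition has width 2, which upper-bounds the treewidth. Since 1–4–2–5–3–1 is a cycle in G, G is not acyclic. Forests are exactly the graphs of treewidth ≤ 1, so tw(G) ≥ 2. Combining the bounds, tw(G) = 2.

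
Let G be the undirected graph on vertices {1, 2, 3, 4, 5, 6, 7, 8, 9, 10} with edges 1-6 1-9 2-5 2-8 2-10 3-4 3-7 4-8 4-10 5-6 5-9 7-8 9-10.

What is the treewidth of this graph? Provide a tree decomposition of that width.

Every bag has size at most 3, so the width is 3 − 1 = 2 and tw(G) ≤ 2. For the lower bound, G contains the cycle 1–6–5–9–1, so G is not a forest; only forests have treewidth ≤ 1, hence tw(G) ≥ 2. Combining the bounds, tw(G) = 2.

Treewidth 2.
One such decomposition:
Bags: B1 = {1, 6, 9}  B2 = {5, 6, 9}  B3 = {5, 9, 10}  B4 = {2, 5, 10}  B5 = {2, 4, 10}  B6 = {2, 4, 8}  B7 = {3, 4, 8}  B8 = {3, 7, 8}
Tree: B1–B2, B2–B3, B3–B4, B4–B5, B5–B6, B6–B7, B7–B8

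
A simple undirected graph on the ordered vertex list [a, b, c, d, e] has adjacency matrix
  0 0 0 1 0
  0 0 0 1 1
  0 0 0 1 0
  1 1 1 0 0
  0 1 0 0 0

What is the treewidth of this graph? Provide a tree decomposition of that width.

Treewidth 1.
One such decomposition:
Bags: B1 = {b, e}  B2 = {b, d}  B3 = {a, d}  B4 = {c, d}
Tree: B1–B2, B2–B3, B3–B4

Every bag has size at most 2, so the width is 2 − 1 = 1 and tw(G) ≤ 1. G has an edge, so its treewidth is at least 1. Therefore the treewidth is 1.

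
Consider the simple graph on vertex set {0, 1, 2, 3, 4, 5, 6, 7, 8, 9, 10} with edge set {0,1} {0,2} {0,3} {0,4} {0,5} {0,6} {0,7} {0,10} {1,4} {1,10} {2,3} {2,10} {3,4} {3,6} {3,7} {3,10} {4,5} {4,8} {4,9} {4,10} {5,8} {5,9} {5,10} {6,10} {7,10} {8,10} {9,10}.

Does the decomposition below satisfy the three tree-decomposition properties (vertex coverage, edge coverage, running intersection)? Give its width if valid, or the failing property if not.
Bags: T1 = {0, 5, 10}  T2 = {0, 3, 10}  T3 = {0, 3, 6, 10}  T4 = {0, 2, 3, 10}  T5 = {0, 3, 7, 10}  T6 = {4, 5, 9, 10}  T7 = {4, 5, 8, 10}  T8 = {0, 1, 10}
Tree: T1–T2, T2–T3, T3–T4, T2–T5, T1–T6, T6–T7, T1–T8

A tree decomposition must satisfy three properties: every vertex lies in some bag; for every edge, both endpoints lie together in some bag; and for every vertex, the bags containing it form a connected subtree. Here edge (4,0) lies in no bag, so the decomposition is invalid.

No — edge (4,0) lies in no bag.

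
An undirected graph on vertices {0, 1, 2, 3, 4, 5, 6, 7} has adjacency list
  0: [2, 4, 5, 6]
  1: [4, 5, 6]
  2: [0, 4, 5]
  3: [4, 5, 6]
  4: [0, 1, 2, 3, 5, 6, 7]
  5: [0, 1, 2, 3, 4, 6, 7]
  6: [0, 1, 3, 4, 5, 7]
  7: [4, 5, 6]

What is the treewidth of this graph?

A width-3 tree decomposition is:
Bags: B1 = {0, 4, 5, 6}  B2 = {3, 4, 5, 6}  B3 = {4, 5, 6, 7}  B4 = {0, 2, 4, 5}  B5 = {1, 4, 5, 6}
Tree: B1–B2, B2–B3, B1–B4, B2–B5
Each bag holds 4 vertices, so the decomposition has width 3, which upper-bounds the treewidth. Conversely, {0, 2, 4, 5} is a clique of size 4, and the vertices of any clique must share a bag in every tree decomposition; so some bag has ≥ 4 vertices and tw(G) ≥ 3. Hence tw(G) = 3 exactly.

3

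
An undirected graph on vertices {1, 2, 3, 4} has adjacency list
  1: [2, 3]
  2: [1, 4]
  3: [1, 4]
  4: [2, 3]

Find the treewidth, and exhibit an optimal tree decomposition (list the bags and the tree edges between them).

Treewidth 2.
One optimal decomposition is:
Bags: B1 = {1, 2, 4}  B2 = {1, 3, 4}
Tree: B1–B2

The largest bag has 3 vertices, giving width 2; this decomposition certifies tw(G) ≤ 2. For the lower bound, G contains the cycle 4–2–1–3–4, so G is not a forest; only forests have treewidth ≤ 1, hence tw(G) ≥ 2. The upper and lower bounds meet at 2, so that is the treewidth.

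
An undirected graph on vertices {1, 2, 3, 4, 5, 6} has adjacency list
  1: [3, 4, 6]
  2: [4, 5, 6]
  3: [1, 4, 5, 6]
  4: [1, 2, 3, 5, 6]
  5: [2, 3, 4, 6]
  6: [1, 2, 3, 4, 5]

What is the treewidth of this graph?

A width-3 tree decomposition is:
Bags: B1 = {3, 4, 5, 6}  B2 = {1, 3, 4, 6}  B3 = {2, 4, 5, 6}
Tree: B1–B2, B1–B3
Each bag holds 4 vertices, so the decomposition has width 3, which upper-bounds the treewidth. On the other hand G contains the 4-clique {2, 4, 5, 6}. A clique must lie in a single bag of any decomposition, so no decomposition can have width below 3. Hence tw(G) = 3 exactly.

3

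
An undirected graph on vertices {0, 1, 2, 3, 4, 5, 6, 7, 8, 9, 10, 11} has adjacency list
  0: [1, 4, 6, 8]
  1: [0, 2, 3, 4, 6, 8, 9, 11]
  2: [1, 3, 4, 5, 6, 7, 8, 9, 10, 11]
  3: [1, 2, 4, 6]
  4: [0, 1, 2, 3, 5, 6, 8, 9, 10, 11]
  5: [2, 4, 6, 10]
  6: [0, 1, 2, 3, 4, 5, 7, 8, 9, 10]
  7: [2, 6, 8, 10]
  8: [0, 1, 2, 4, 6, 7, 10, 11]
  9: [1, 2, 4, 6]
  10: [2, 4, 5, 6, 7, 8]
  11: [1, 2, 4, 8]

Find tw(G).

A width-4 tree decomposition is:
Bags: B1 = {0, 1, 4, 6, 8}  B2 = {1, 2, 4, 6, 8}  B3 = {2, 4, 6, 8, 10}  B4 = {2, 4, 5, 6, 10}  B5 = {2, 6, 7, 8, 10}  B6 = {1, 2, 4, 8, 11}  B7 = {1, 2, 4, 6, 9}  B8 = {1, 2, 3, 4, 6}
Tree: B1–B2, B2–B3, B3–B4, B3–B5, B2–B6, B2–B7, B7–B8
Every bag has size at most 5, so the width is 5 − 1 = 4 and tw(G) ≤ 4. On the other hand G contains the 5-clique {0, 1, 4, 6, 8}. A clique must lie in a single bag of any decomposition, so no decomposition can have width below 4. The upper and lower bounds meet at 4, so that is the treewidth.

4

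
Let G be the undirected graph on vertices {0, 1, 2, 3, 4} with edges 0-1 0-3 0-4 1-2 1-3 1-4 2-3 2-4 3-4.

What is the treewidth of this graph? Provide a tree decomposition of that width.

Each bag holds 4 vertices, so the decomposition has width 3, which upper-bounds the treewidth. On the other hand G contains the 4-clique {0, 1, 3, 4}. A clique must lie in a single bag of any decomposition, so no decomposition can have width below 3. The upper and lower bounds meet at 3, so that is the treewidth.

Treewidth 3.
Bags: B1 = {0, 1, 3, 4}  B2 = {1, 2, 3, 4}
Tree: B1–B2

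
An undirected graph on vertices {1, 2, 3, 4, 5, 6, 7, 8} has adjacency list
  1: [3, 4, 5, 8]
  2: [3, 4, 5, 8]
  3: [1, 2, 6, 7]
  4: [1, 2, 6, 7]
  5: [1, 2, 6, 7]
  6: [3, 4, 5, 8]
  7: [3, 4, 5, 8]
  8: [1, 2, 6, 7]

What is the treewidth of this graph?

4

A width-4 tree decomposition is:
Bags: B1 = {1, 2, 3, 6, 7}  B2 = {1, 2, 6, 7, 8}  B3 = {1, 2, 4, 6, 7}  B4 = {1, 2, 5, 6, 7}
Tree: B1–B2, B2–B3, B3–B4
Every bag has size at most 5, so the width is 5 − 1 = 4 and tw(G) ≤ 4. For the lower bound: the 5 vertex sets {1,3}, {6,8}, {4,7}, {2}, {5} are disjoint, each induces a connected subgraph, and every pair is joined by at least one edge of G. Contracting each set to a single vertex therefore yields K_{5} as a minor, and since treewidth is minor-monotone, tw(G) ≥ tw(K_{5}) = 4. Therefore the treewidth is 4.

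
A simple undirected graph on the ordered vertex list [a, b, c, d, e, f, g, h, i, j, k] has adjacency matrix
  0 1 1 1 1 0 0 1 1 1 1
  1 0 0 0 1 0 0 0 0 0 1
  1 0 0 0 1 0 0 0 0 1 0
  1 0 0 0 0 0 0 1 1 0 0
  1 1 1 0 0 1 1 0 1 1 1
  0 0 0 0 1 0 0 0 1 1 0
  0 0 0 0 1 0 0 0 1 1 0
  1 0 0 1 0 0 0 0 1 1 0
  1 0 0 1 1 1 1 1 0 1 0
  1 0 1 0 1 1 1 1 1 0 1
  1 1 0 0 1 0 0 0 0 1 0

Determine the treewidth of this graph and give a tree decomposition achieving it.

Treewidth 3.
One optimal decomposition is:
Bags: B1 = {a, e, i, j}  B2 = {a, e, j, k}  B3 = {a, h, i, j}  B4 = {e, g, i, j}  B5 = {a, b, e, k}  B6 = {a, c, e, j}  B7 = {e, f, i, j}  B8 = {a, d, h, i}
Tree: B1–B2, B1–B3, B1–B4, B2–B5, B1–B6, B4–B7, B3–B8

Every bag has size at most 4, so the width is 4 − 1 = 3 and tw(G) ≤ 3. Conversely, {e, g, i, j} is a clique of size 4, and the vertices of any clique must share a bag in every tree decomposition; so some bag has ≥ 4 vertices and tw(G) ≥ 3. Hence tw(G) = 3 exactly.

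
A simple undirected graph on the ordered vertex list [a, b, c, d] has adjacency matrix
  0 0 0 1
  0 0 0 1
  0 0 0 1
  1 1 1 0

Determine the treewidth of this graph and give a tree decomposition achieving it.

Treewidth 1.
One such decomposition:
Bags: B1 = {a, d}  B2 = {b, d}  B3 = {c, d}
Tree: B1–B2, B2–B3

Every bag has size at most 2, so the width is 2 − 1 = 1 and tw(G) ≤ 1. Since G has at least one edge (e.g. a–d), it is not an edgeless graph, so tw(G) ≥ 1. Hence tw(G) = 1 exactly.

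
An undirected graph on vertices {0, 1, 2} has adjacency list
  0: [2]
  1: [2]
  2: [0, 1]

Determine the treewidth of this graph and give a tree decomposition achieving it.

The largest bag has 2 vertices, giving width 1; this decomposition certifies tw(G) ≤ 1. Since G has at least one edge (e.g. 1–2), it is not an edgeless graph, so tw(G) ≥ 1. Combining the bounds, tw(G) = 1.

Treewidth 1.
One such decomposition:
Bags: B1 = {1, 2}  B2 = {0, 2}
Tree: B1–B2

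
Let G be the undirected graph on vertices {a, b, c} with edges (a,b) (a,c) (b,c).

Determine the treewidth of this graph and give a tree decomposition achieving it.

A single bag containing all 3 vertices is trivially a valid decomposition of width 2. On the other hand G contains the 3-clique {a, b, c}. A clique must lie in a single bag of any decomposition, so no decomposition can have width below 2. Therefore the treewidth is 2.

Treewidth 2.
One such decomposition:
Bags: B1 = {a, b, c}
Tree: (single bag)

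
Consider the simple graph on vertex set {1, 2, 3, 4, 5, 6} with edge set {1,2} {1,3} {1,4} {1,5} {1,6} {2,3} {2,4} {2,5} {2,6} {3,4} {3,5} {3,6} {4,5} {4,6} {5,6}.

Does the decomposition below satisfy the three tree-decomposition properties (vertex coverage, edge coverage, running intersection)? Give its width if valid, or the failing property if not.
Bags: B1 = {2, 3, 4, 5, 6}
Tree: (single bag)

No — vertex 1 appears in no bag.

A tree decomposition must satisfy three properties: every vertex lies in some bag; for every edge, both endpoints lie together in some bag; and for every vertex, the bags containing it form a connected subtree. Here vertex 1 appears in no bag, so the decomposition is invalid.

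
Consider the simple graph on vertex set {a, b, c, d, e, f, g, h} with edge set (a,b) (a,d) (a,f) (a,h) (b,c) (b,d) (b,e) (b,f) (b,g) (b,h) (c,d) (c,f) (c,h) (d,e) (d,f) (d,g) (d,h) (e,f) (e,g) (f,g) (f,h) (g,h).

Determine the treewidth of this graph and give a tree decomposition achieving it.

Every bag has size at most 5, so the width is 5 − 1 = 4 and tw(G) ≤ 4. On the other hand G contains the 5-clique {b, d, e, f, g}. A clique must lie in a single bag of any decomposition, so no decomposition can have width below 4. Combining the bounds, tw(G) = 4.

Treewidth 4.
One such decomposition:
Bags: B1 = {b, c, d, f, h}  B2 = {b, d, f, g, h}  B3 = {b, d, e, f, g}  B4 = {a, b, d, f, h}
Tree: B1–B2, B2–B3, B2–B4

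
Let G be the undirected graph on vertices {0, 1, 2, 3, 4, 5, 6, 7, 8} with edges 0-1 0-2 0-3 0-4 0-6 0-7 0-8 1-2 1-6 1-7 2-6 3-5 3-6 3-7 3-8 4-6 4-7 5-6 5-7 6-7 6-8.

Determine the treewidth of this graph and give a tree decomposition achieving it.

Each bag holds 4 vertices, so the decomposition has width 3, which upper-bounds the treewidth. On the other hand G contains the 4-clique {0, 3, 6, 8}. A clique must lie in a single bag of any decomposition, so no decomposition can have width below 3. Hence tw(G) = 3 exactly.

Treewidth 3.
One such decomposition:
Bags: B1 = {0, 1, 6, 7}  B2 = {0, 4, 6, 7}  B3 = {0, 3, 6, 7}  B4 = {3, 5, 6, 7}  B5 = {0, 1, 2, 6}  B6 = {0, 3, 6, 8}
Tree: B1–B2, B2–B3, B3–B4, B1–B5, B3–B6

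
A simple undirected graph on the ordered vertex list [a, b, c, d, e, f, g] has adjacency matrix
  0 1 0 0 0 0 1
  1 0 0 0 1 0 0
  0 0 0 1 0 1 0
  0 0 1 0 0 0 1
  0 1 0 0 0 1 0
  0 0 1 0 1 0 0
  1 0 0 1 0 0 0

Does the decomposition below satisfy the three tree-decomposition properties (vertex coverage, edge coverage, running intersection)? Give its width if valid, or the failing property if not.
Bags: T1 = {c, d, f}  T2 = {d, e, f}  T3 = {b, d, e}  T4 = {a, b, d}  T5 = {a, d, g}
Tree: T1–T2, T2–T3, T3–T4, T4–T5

Yes; width 2.

Every vertex of G appears in some bag (union = {a, b, c, d, e, f, g}); every edge is covered by a bag; and for each vertex v the set of bags containing v is connected in the bag tree. The decomposition is therefore valid. The largest bag has 3 vertices, so the width is 2.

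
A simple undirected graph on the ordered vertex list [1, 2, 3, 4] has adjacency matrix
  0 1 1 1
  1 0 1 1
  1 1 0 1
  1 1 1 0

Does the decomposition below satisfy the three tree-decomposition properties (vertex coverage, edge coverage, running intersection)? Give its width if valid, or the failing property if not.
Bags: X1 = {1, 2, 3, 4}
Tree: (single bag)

Checking the three conditions: (i) the bags cover all of {1, 2, 3, 4}; (ii) for each edge, some bag contains both endpoints; (iii) the bags containing any fixed vertex form a subtree. All hold, so the decomposition is valid with width 4 − 1 = 3.

Yes; width 3.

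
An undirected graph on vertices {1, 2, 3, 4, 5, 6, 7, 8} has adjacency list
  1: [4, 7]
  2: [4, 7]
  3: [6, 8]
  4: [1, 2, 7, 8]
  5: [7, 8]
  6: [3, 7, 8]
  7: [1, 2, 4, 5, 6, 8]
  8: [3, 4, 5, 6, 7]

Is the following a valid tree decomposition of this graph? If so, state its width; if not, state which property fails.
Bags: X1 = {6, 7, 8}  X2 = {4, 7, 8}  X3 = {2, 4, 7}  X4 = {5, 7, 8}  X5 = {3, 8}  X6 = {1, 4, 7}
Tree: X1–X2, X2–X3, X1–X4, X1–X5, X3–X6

A tree decomposition must satisfy three properties: every vertex lies in some bag; for every edge, both endpoints lie together in some bag; and for every vertex, the bags containing it form a connected subtree. Here edge (6,3) lies in no bag, so the decomposition is invalid.

No — edge (6,3) lies in no bag.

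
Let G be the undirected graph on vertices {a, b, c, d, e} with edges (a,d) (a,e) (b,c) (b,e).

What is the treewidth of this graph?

1

A width-1 tree decomposition is:
Bags: B1 = {a, d}  B2 = {a, e}  B3 = {b, e}  B4 = {b, c}
Tree: B1–B2, B2–B3, B3–B4
Each bag holds 2 vertices, so the decomposition has width 1, which upper-bounds the treewidth. Any graph with an edge has treewidth ≥ 1, and G has the edge d–a. Combining the bounds, tw(G) = 1.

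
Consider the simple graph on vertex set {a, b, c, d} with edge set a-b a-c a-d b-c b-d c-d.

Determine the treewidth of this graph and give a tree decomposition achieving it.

With just one bag of size 4, the width is 4 − 1 = 3, so tw(G) ≤ 3. On the other hand G contains the 4-clique {a, b, c, d}. A clique must lie in a single bag of any decomposition, so no decomposition can have width below 3. Combining the bounds, tw(G) = 3.

Treewidth 3.
Bags: B1 = {a, b, c, d}
Tree: (single bag)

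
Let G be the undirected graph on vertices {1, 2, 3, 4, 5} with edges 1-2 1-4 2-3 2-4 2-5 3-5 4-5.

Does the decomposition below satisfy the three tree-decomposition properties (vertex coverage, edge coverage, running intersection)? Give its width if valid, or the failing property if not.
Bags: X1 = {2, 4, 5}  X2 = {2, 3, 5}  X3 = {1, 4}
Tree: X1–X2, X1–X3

A tree decomposition must satisfy three properties: every vertex lies in some bag; for every edge, both endpoints lie together in some bag; and for every vertex, the bags containing it form a connected subtree. Here edge (2,1) lies in no bag, so the decomposition is invalid.

No — edge (2,1) lies in no bag.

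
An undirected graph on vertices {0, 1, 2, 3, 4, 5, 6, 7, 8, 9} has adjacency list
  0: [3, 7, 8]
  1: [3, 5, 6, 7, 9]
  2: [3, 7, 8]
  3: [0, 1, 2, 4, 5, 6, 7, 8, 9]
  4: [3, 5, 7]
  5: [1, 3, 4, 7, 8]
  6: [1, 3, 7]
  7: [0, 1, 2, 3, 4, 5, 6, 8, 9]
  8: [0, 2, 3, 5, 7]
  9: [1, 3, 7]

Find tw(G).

A width-3 tree decomposition is:
Bags: B1 = {0, 3, 7, 8}  B2 = {3, 5, 7, 8}  B3 = {1, 3, 5, 7}  B4 = {3, 4, 5, 7}  B5 = {1, 3, 6, 7}  B6 = {2, 3, 7, 8}  B7 = {1, 3, 7, 9}
Tree: B1–B2, B2–B3, B3–B4, B3–B5, B1–B6, B3–B7
The largest bag has 4 vertices, giving width 3; this decomposition certifies tw(G) ≤ 3. For the lower bound, the 4 vertices {0, 3, 7, 8} are pairwise adjacent, and any tree decomposition puts a clique entirely inside one bag — forcing width ≥ 3. Hence tw(G) = 3 exactly.

3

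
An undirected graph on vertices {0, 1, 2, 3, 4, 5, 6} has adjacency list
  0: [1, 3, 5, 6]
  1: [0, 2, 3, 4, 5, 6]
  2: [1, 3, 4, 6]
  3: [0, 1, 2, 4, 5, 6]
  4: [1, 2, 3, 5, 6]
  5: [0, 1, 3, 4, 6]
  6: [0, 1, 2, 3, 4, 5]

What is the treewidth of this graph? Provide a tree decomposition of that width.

Each bag holds 5 vertices, so the decomposition has width 4, which upper-bounds the treewidth. Conversely, {0, 1, 3, 5, 6} is a clique of size 5, and the vertices of any clique must share a bag in every tree decomposition; so some bag has ≥ 5 vertices and tw(G) ≥ 4. Therefore the treewidth is 4.

Treewidth 4.
Bags: B1 = {0, 1, 3, 5, 6}  B2 = {1, 3, 4, 5, 6}  B3 = {1, 2, 3, 4, 6}
Tree: B1–B2, B2–B3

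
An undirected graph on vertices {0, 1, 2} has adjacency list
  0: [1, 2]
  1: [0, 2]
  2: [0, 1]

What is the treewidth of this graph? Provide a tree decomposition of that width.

Treewidth 2.
One optimal decomposition is:
Bags: B1 = {0, 1, 2}
Tree: (single bag)

With just one bag of size 3, the width is 3 − 1 = 2, so tw(G) ≤ 2. On the other hand G contains the 3-clique {0, 1, 2}. A clique must lie in a single bag of any decomposition, so no decomposition can have width below 2. Therefore the treewidth is 2.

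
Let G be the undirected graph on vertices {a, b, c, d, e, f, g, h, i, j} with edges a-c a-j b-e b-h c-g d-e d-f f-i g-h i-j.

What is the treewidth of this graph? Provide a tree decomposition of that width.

The largest bag has 3 vertices, giving width 2; this decomposition certifies tw(G) ≤ 2. The edges j–i–f–d–e–b–h–g–c–a–j form a cycle, so G is not a tree and its treewidth is at least 2. Combining the bounds, tw(G) = 2.

Treewidth 2.
One optimal decomposition is:
Bags: B1 = {f, i, j}  B2 = {d, f, j}  B3 = {d, e, j}  B4 = {b, e, j}  B5 = {b, h, j}  B6 = {g, h, j}  B7 = {c, g, j}  B8 = {a, c, j}
Tree: B1–B2, B2–B3, B3–B4, B4–B5, B5–B6, B6–B7, B7–B8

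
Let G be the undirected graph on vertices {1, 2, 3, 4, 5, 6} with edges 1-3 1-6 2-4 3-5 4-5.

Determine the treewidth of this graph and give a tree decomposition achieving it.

Every bag has size at most 2, so the width is 2 − 1 = 1 and tw(G) ≤ 1. G has an edge, so its treewidth is at least 1. Therefore the treewidth is 1.

Treewidth 1.
One optimal decomposition is:
Bags: B1 = {1, 6}  B2 = {1, 3}  B3 = {3, 5}  B4 = {4, 5}  B5 = {2, 4}
Tree: B1–B2, B2–B3, B3–B4, B4–B5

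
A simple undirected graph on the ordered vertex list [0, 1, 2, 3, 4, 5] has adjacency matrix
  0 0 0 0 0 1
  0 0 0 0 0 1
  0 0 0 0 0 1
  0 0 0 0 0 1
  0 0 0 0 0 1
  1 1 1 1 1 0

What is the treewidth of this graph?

A width-1 tree decomposition is:
Bags: B1 = {1, 5}  B2 = {3, 5}  B3 = {0, 5}  B4 = {4, 5}  B5 = {2, 5}
Tree: B1–B2, B1–B3, B1–B4, B4–B5
Every bag has size at most 2, so the width is 2 − 1 = 1 and tw(G) ≤ 1. Any graph with an edge has treewidth ≥ 1, and G has the edge 5–1. Hence tw(G) = 1 exactly.

1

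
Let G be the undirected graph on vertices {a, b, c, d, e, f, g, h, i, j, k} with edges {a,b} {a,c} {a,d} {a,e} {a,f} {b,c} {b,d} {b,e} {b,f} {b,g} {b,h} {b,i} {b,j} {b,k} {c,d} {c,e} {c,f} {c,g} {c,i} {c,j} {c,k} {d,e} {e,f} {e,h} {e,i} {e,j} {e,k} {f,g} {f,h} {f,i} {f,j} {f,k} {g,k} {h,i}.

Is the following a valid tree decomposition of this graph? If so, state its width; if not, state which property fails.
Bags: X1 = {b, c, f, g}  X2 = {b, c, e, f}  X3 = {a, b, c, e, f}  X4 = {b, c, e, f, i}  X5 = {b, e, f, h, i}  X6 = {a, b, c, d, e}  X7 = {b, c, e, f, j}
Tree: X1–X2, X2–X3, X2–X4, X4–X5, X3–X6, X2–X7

No — vertex k appears in no bag.

A tree decomposition must satisfy three properties: every vertex lies in some bag; for every edge, both endpoints lie together in some bag; and for every vertex, the bags containing it form a connected subtree. Here vertex k appears in no bag, so the decomposition is invalid.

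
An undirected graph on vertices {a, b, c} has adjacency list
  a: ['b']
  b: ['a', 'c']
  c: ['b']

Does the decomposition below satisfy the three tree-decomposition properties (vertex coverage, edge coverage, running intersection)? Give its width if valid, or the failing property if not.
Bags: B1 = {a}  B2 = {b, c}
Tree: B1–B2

A tree decomposition must satisfy three properties: every vertex lies in some bag; for every edge, both endpoints lie together in some bag; and for every vertex, the bags containing it form a connected subtree. Here edge (b,a) lies in no bag, so the decomposition is invalid.

No — edge (b,a) lies in no bag.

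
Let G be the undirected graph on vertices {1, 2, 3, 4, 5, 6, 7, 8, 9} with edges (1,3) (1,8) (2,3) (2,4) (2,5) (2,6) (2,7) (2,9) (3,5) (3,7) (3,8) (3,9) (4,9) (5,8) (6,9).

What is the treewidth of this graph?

A width-2 tree decomposition is:
Bags: B1 = {2, 3, 5}  B2 = {2, 3, 9}  B3 = {3, 5, 8}  B4 = {2, 4, 9}  B5 = {2, 3, 7}  B6 = {2, 6, 9}  B7 = {1, 3, 8}
Tree: B1–B2, B1–B3, B2–B4, B2–B5, B2–B6, B3–B7
The largest bag has 3 vertices, giving width 2; this decomposition certifies tw(G) ≤ 2. On the other hand G contains the 3-clique {1, 3, 8}. A clique must lie in a single bag of any decomposition, so no decomposition can have width below 2. Hence tw(G) = 2 exactly.

2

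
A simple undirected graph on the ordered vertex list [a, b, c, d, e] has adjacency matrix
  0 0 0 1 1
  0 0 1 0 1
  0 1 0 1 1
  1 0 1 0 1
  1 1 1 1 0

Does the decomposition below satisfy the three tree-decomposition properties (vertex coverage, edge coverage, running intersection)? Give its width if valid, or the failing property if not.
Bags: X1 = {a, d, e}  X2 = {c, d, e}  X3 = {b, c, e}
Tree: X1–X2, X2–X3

Yes; width 2.

Vertex coverage: the bags together contain {a, b, c, d, e}, the full vertex set. Edge coverage: each edge of G has both endpoints in at least one bag. Running intersection: for every vertex, the bags containing it form a connected subtree. All three properties hold, so this is a valid tree decomposition of width max|bag| − 1 = 2, and hence tw(G) ≤ 2.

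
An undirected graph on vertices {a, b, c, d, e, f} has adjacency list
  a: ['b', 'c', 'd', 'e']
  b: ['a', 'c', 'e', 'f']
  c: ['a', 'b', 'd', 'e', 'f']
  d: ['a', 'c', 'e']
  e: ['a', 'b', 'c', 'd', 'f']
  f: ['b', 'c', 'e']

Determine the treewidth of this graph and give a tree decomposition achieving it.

Treewidth 3.
One optimal decomposition is:
Bags: B1 = {a, b, c, e}  B2 = {b, c, e, f}  B3 = {a, c, d, e}
Tree: B1–B2, B1–B3

Each bag holds 4 vertices, so the decomposition has width 3, which upper-bounds the treewidth. On the other hand G contains the 4-clique {a, c, d, e}. A clique must lie in a single bag of any decomposition, so no decomposition can have width below 3. The upper and lower bounds meet at 3, so that is the treewidth.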